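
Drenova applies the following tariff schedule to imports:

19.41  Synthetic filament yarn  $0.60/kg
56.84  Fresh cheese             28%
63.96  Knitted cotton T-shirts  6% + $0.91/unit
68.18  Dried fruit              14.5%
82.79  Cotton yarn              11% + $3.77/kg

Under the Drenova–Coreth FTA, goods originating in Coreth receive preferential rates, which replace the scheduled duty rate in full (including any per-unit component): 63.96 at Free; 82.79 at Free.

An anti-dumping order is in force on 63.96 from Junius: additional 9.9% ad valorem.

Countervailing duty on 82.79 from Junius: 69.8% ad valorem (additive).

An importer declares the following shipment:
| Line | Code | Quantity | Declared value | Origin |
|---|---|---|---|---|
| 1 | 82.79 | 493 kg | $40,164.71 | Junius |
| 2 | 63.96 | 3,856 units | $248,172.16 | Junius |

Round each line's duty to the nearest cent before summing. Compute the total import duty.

$77,280.03

Line 1 (82.79, Junius, 493 kg, $40,164.71):
Base rate for 82.79 is 11% + $3.77/kg.
82.79 has an FTA preferential rate, but origin Junius is not Coreth; base rate stands.
Additional duty on 82.79 from Junius: +69.8%. Applied ad valorem rate: 11% + 69.8% = 80.8%.
Duty = $40,164.71 × 80.8% + 493 × $3.77 = $34,311.70.
Line 2 (63.96, Junius, 3,856 units, $248,172.16):
Base rate for 63.96 is 6% + $0.91/unit.
63.96 has an FTA preferential rate, but origin Junius is not Coreth; base rate stands.
Additional duty on 63.96 from Junius: +9.9%. Applied ad valorem rate: 6% + 9.9% = 15.9%.
Duty = $248,172.16 × 15.9% + 3,856 × $0.91 = $42,968.33.
Total = $34,311.70 + $42,968.33 = $77,280.03.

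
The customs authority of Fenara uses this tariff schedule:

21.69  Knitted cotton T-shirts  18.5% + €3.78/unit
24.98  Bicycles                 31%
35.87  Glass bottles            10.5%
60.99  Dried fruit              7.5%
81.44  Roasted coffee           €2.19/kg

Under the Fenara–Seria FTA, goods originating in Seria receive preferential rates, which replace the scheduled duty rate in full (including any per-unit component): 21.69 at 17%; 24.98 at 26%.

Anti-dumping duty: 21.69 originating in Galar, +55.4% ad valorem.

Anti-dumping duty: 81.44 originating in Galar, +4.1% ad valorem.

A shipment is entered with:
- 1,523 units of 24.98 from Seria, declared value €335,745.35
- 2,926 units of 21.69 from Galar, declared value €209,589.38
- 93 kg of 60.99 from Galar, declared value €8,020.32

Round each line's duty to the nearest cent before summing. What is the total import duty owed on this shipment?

€253,842.14

Line 1 (24.98, Seria, 1,523 units, €335,745.35):
Base rate for 24.98 is 31%.
Origin Seria qualifies under the Fenara–Seria agreement and 24.98 is covered: preferential rate 26% applies instead.
Duty = €335,745.35 × 26% = €87,293.79.
Line 2 (21.69, Galar, 2,926 units, €209,589.38):
Base rate for 21.69 is 18.5% + €3.78/unit.
21.69 has an FTA preferential rate, but origin Galar is not Seria; base rate stands.
Additional duty on 21.69 from Galar: +55.4%. Applied ad valorem rate: 18.5% + 55.4% = 73.9%.
Duty = €209,589.38 × 73.9% + 2,926 × €3.78 = €165,946.83.
Line 3 (60.99, Galar, 93 kg, €8,020.32):
Base rate for 60.99 is 7.5%.
Duty = €8,020.32 × 7.5% = €601.52.
Total = €87,293.79 + €165,946.83 + €601.52 = €253,842.14.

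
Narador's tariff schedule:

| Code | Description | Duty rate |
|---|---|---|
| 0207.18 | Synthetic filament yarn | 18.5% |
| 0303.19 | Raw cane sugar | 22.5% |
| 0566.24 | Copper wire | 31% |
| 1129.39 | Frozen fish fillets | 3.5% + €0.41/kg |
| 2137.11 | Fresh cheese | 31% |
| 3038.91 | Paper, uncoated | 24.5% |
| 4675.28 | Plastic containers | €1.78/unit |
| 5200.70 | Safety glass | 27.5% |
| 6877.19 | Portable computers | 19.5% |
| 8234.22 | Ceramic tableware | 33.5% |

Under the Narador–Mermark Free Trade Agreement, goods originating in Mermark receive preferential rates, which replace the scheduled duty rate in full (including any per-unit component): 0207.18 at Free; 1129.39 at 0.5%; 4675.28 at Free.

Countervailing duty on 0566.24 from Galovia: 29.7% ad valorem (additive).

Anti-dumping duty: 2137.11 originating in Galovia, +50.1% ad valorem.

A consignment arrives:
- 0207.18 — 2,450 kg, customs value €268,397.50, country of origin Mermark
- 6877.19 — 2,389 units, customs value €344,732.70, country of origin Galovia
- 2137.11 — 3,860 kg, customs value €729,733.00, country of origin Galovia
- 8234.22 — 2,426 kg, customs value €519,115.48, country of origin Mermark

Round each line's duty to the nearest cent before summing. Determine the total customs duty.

€832,940.03

Line 1 (0207.18, Mermark, 2,450 kg, €268,397.50):
Base rate for 0207.18 is 18.5%.
Origin Mermark qualifies under the Narador–Mermark agreement and 0207.18 is covered: preferential rate Free applies instead.
Duty = €268,397.50 × 0% = €0.00.
Line 2 (6877.19, Galovia, 2,389 units, €344,732.70):
Base rate for 6877.19 is 19.5%.
Duty = €344,732.70 × 19.5% = €67,222.88.
Line 3 (2137.11, Galovia, 3,860 kg, €729,733.00):
Base rate for 2137.11 is 31%.
Additional duty on 2137.11 from Galovia: +50.1%. Applied ad valorem rate: 31% + 50.1% = 81.1%.
Duty = €729,733.00 × 81.1% = €591,813.46.
Line 4 (8234.22, Mermark, 2,426 kg, €519,115.48):
Base rate for 8234.22 is 33.5%.
Origin Mermark is the FTA partner but 8234.22 is not on the preference list; base rate stands.
Duty = €519,115.48 × 33.5% = €173,903.69.
Total = €0.00 + €67,222.88 + €591,813.46 + €173,903.69 = €832,940.03.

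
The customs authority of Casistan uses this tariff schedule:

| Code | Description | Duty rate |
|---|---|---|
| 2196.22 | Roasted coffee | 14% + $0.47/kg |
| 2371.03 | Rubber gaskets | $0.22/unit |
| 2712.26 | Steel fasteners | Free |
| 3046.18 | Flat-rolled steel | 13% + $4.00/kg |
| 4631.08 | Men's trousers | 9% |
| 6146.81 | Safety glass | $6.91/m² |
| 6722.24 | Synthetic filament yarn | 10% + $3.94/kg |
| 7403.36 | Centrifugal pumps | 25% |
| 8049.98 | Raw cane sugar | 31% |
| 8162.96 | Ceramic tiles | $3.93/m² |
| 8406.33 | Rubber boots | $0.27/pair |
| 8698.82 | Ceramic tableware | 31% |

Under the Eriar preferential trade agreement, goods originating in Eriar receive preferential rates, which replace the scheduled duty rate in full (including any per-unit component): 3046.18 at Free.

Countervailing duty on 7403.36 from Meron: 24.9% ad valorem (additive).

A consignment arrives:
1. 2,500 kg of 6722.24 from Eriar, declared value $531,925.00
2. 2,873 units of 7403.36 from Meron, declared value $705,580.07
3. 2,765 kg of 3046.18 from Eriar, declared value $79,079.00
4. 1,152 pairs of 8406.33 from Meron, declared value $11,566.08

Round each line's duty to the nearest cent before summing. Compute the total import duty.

$415,437.99

Line 1 (6722.24, Eriar, 2,500 kg, $531,925.00):
Base rate for 6722.24 is 10% + $3.94/kg.
Origin Eriar is the FTA partner but 6722.24 is not on the preference list; base rate stands.
Duty = $531,925.00 × 10% + 2,500 × $3.94 = $63,042.50.
Line 2 (7403.36, Meron, 2,873 units, $705,580.07):
Base rate for 7403.36 is 25%.
Additional duty on 7403.36 from Meron: +24.9%. Applied ad valorem rate: 25% + 24.9% = 49.9%.
Duty = $705,580.07 × 49.9% = $352,084.45.
Line 3 (3046.18, Eriar, 2,765 kg, $79,079.00):
Base rate for 3046.18 is 13% + $4.00/kg.
Origin Eriar qualifies under the Casistan–Eriar agreement and 3046.18 is covered: preferential rate Free applies instead.
Duty = $79,079.00 × 0% = $0.00.
Line 4 (8406.33, Meron, 1,152 pairs, $11,566.08):
Base rate for 8406.33 is $0.27/pair.
Duty = 1,152 × $0.27 = $311.04.
Total = $63,042.50 + $352,084.45 + $0.00 + $311.04 = $415,437.99.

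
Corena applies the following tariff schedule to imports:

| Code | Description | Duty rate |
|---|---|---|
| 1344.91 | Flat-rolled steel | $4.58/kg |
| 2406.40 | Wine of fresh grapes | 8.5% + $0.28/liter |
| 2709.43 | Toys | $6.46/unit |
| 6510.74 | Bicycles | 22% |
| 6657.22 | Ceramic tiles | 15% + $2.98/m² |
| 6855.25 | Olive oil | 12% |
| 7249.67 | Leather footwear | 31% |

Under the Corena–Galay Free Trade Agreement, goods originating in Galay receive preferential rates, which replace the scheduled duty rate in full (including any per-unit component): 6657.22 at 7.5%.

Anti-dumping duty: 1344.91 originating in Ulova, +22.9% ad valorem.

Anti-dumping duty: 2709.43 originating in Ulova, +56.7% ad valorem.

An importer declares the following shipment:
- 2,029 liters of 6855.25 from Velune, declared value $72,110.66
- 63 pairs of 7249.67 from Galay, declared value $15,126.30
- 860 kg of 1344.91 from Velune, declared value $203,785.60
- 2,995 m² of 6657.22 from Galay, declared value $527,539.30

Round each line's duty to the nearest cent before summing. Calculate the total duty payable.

$56,846.68

Line 1 (6855.25, Velune, 2,029 liters, $72,110.66):
Base rate for 6855.25 is 12%.
Duty = $72,110.66 × 12% = $8,653.28.
Line 2 (7249.67, Galay, 63 pairs, $15,126.30):
Base rate for 7249.67 is 31%.
Origin Galay is the FTA partner but 7249.67 is not on the preference list; base rate stands.
Duty = $15,126.30 × 31% = $4,689.15.
Line 3 (1344.91, Velune, 860 kg, $203,785.60):
Base rate for 1344.91 is $4.58/kg.
The additional-duty order on 1344.91 targets Ulova, not Velune; it does not apply.
Duty = 860 × $4.58 = $3,938.80.
Line 4 (6657.22, Galay, 2,995 m², $527,539.30):
Base rate for 6657.22 is 15% + $2.98/m².
Origin Galay qualifies under the Corena–Galay agreement and 6657.22 is covered: preferential rate 7.5% applies instead.
Duty = $527,539.30 × 7.5% = $39,565.45.
Total = $8,653.28 + $4,689.15 + $3,938.80 + $39,565.45 = $56,846.68.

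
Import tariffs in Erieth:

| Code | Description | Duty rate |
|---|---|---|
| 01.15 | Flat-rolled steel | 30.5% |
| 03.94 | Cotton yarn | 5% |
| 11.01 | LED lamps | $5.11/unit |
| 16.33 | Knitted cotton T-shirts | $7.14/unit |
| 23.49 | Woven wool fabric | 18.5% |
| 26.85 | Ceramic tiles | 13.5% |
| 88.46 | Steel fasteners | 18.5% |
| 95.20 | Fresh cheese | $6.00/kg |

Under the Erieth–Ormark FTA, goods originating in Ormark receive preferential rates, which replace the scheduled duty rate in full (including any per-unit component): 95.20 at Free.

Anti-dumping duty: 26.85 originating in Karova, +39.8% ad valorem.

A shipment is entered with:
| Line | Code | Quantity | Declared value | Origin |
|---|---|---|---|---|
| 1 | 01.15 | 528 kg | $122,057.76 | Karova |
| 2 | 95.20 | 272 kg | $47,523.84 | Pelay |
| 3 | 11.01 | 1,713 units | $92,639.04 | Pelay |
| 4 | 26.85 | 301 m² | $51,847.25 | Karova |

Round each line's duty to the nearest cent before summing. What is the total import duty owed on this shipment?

$75,247.63

Line 1 (01.15, Karova, 528 kg, $122,057.76):
Base rate for 01.15 is 30.5%.
Duty = $122,057.76 × 30.5% = $37,227.62.
Line 2 (95.20, Pelay, 272 kg, $47,523.84):
Base rate for 95.20 is $6.00/kg.
95.20 has an FTA preferential rate, but origin Pelay is not Ormark; base rate stands.
Duty = 272 × $6.00 = $1,632.00.
Line 3 (11.01, Pelay, 1,713 units, $92,639.04):
Base rate for 11.01 is $5.11/unit.
Duty = 1,713 × $5.11 = $8,753.43.
Line 4 (26.85, Karova, 301 m², $51,847.25):
Base rate for 26.85 is 13.5%.
Additional duty on 26.85 from Karova: +39.8%. Applied ad valorem rate: 13.5% + 39.8% = 53.3%.
Duty = $51,847.25 × 53.3% = $27,634.58.
Total = $37,227.62 + $1,632.00 + $8,753.43 + $27,634.58 = $75,247.63.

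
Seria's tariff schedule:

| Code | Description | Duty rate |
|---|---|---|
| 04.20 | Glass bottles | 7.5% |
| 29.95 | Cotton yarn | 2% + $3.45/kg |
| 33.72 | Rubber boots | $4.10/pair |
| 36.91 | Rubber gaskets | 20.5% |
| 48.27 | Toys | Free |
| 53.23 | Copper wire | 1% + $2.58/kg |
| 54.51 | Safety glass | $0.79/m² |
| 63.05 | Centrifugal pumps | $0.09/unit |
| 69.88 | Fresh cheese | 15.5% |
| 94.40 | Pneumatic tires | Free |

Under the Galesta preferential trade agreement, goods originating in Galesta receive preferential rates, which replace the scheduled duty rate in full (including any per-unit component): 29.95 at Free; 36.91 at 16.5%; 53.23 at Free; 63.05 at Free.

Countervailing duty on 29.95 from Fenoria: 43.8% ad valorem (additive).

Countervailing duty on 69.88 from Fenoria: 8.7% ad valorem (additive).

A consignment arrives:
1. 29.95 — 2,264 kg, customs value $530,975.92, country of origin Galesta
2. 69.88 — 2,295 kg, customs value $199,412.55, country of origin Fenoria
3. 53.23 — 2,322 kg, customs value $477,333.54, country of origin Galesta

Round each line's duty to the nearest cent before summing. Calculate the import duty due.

Line 1 (29.95, Galesta, 2,264 kg, $530,975.92):
Base rate for 29.95 is 2% + $3.45/kg.
Origin Galesta qualifies under the Seria–Galesta agreement and 29.95 is covered: preferential rate Free applies instead.
The additional-duty order on 29.95 targets Fenoria, not Galesta; it does not apply.
Duty = $530,975.92 × 0% = $0.00.
Line 2 (69.88, Fenoria, 2,295 kg, $199,412.55):
Base rate for 69.88 is 15.5%.
Additional duty on 69.88 from Fenoria: +8.7%. Applied ad valorem rate: 15.5% + 8.7% = 24.2%.
Duty = $199,412.55 × 24.2% = $48,257.84.
Line 3 (53.23, Galesta, 2,322 kg, $477,333.54):
Base rate for 53.23 is 1% + $2.58/kg.
Origin Galesta qualifies under the Seria–Galesta agreement and 53.23 is covered: preferential rate Free applies instead.
Duty = $477,333.54 × 0% = $0.00.
Total = $0.00 + $48,257.84 + $0.00 = $48,257.84.

$48,257.84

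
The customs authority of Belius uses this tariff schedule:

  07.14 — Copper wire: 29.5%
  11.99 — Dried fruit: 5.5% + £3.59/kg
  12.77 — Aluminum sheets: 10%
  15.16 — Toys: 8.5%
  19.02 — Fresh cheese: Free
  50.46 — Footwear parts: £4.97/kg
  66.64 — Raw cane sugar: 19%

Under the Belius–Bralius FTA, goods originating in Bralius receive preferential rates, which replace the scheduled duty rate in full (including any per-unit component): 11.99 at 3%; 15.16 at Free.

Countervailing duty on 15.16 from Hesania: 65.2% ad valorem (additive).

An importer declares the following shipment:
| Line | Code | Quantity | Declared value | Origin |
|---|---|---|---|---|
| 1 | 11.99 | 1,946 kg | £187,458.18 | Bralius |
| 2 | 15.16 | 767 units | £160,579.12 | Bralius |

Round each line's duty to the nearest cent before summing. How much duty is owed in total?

£5,623.75

Line 1 (11.99, Bralius, 1,946 kg, £187,458.18):
Base rate for 11.99 is 5.5% + £3.59/kg.
Origin Bralius qualifies under the Belius–Bralius agreement and 11.99 is covered: preferential rate 3% applies instead.
Duty = £187,458.18 × 3% = £5,623.75.
Line 2 (15.16, Bralius, 767 units, £160,579.12):
Base rate for 15.16 is 8.5%.
Origin Bralius qualifies under the Belius–Bralius agreement and 15.16 is covered: preferential rate Free applies instead.
The additional-duty order on 15.16 targets Hesania, not Bralius; it does not apply.
Duty = £160,579.12 × 0% = £0.00.
Total = £5,623.75 + £0.00 = £5,623.75.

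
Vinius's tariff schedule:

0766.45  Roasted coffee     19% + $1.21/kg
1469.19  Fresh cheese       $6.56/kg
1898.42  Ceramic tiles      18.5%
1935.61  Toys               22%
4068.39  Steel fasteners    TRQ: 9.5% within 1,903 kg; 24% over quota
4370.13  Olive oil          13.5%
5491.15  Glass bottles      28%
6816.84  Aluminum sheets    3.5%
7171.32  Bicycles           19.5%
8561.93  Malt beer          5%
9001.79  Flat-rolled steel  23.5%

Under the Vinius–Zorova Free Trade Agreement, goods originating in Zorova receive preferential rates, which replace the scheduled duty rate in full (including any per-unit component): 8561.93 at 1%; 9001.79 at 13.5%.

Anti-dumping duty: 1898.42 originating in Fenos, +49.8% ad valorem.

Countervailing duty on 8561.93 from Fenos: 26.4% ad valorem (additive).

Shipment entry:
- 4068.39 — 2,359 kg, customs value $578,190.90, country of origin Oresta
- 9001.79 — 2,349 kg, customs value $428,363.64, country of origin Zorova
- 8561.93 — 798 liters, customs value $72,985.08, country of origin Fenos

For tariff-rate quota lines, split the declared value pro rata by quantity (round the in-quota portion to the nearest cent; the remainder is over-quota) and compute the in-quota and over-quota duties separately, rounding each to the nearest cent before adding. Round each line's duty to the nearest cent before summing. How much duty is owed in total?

Line 1 (4068.39, Oresta, 2,359 kg, $578,190.90):
Code 4068.39 is under a tariff-rate quota (threshold 1,903 kg). In-quota: 1,903 kg at 9.5%; over-quota: 456 kg at 24%.
Pro-rata value split: in-quota = $578,190.90 × 1,903/2,359 = $466,425.30; over-quota = $578,190.90 − $466,425.30 = $111,765.60.
In-quota duty = $466,425.30 × 9.5% = $44,310.40. Over-quota duty = $111,765.60 × 24% = $26,823.74.
Line duty = $44,310.40 + $26,823.74 = $71,134.14.
Line 2 (9001.79, Zorova, 2,349 kg, $428,363.64):
Base rate for 9001.79 is 23.5%.
Origin Zorova qualifies under the Vinius–Zorova agreement and 9001.79 is covered: preferential rate 13.5% applies instead.
Duty = $428,363.64 × 13.5% = $57,829.09.
Line 3 (8561.93, Fenos, 798 liters, $72,985.08):
Base rate for 8561.93 is 5%.
8561.93 has an FTA preferential rate, but origin Fenos is not Zorova; base rate stands.
Additional duty on 8561.93 from Fenos: +26.4%. Applied ad valorem rate: 5% + 26.4% = 31.4%.
Duty = $72,985.08 × 31.4% = $22,917.32.
Total = $71,134.14 + $57,829.09 + $22,917.32 = $151,880.55.

$151,880.55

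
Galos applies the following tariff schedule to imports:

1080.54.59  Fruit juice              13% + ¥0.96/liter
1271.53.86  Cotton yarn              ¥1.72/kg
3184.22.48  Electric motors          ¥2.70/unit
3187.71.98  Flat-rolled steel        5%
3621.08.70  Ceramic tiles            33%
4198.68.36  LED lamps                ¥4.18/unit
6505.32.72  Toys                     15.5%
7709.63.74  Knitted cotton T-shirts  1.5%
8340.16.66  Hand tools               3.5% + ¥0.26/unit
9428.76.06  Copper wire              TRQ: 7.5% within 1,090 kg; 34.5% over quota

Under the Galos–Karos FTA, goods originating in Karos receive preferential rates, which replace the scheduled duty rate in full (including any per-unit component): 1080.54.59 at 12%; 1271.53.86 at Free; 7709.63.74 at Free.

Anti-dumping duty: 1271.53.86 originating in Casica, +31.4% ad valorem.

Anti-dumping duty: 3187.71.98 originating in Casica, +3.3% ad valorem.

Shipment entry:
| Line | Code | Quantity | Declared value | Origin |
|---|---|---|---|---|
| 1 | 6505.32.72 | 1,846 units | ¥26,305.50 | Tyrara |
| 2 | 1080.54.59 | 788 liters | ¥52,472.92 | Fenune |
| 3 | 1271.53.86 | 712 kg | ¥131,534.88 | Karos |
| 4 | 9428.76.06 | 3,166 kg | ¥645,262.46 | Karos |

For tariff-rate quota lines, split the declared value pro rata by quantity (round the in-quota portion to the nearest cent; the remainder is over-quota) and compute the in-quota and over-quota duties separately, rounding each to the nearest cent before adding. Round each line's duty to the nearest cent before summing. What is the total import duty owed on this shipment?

Line 1 (6505.32.72, Tyrara, 1,846 units, ¥26,305.50):
Base rate for 6505.32.72 is 15.5%.
Duty = ¥26,305.50 × 15.5% = ¥4,077.35.
Line 2 (1080.54.59, Fenune, 788 liters, ¥52,472.92):
Base rate for 1080.54.59 is 13% + ¥0.96/liter.
1080.54.59 has an FTA preferential rate, but origin Fenune is not Karos; base rate stands.
Duty = ¥52,472.92 × 13% + 788 × ¥0.96 = ¥7,577.96.
Line 3 (1271.53.86, Karos, 712 kg, ¥131,534.88):
Base rate for 1271.53.86 is ¥1.72/kg.
Origin Karos qualifies under the Galos–Karos agreement and 1271.53.86 is covered: preferential rate Free applies instead.
The additional-duty order on 1271.53.86 targets Casica, not Karos; it does not apply.
Duty = ¥131,534.88 × 0% = ¥0.00.
Line 4 (9428.76.06, Karos, 3,166 kg, ¥645,262.46):
Code 9428.76.06 is under a tariff-rate quota (threshold 1,090 kg). In-quota: 1,090 kg at 7.5%; over-quota: 2,076 kg at 34.5%.
Pro-rata value split: in-quota = ¥645,262.46 × 1,090/3,166 = ¥222,152.90; over-quota = ¥645,262.46 − ¥222,152.90 = ¥423,109.56.
In-quota duty = ¥222,152.90 × 7.5% = ¥16,661.47. Over-quota duty = ¥423,109.56 × 34.5% = ¥145,972.80.
Line duty = ¥16,661.47 + ¥145,972.80 = ¥162,634.27.
Total = ¥4,077.35 + ¥7,577.96 + ¥0.00 + ¥162,634.27 = ¥174,289.58.

¥174,289.58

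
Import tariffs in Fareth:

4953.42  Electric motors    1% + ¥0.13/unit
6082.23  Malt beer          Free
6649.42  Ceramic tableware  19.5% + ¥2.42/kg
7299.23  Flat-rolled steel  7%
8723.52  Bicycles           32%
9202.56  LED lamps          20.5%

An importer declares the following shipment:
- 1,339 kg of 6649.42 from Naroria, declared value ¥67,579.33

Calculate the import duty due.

¥16,418.35

Line 1 (6649.42, Naroria, 1,339 kg, ¥67,579.33):
Base rate for 6649.42 is 19.5% + ¥2.42/kg.
Duty = ¥67,579.33 × 19.5% + 1,339 × ¥2.42 = ¥16,418.35.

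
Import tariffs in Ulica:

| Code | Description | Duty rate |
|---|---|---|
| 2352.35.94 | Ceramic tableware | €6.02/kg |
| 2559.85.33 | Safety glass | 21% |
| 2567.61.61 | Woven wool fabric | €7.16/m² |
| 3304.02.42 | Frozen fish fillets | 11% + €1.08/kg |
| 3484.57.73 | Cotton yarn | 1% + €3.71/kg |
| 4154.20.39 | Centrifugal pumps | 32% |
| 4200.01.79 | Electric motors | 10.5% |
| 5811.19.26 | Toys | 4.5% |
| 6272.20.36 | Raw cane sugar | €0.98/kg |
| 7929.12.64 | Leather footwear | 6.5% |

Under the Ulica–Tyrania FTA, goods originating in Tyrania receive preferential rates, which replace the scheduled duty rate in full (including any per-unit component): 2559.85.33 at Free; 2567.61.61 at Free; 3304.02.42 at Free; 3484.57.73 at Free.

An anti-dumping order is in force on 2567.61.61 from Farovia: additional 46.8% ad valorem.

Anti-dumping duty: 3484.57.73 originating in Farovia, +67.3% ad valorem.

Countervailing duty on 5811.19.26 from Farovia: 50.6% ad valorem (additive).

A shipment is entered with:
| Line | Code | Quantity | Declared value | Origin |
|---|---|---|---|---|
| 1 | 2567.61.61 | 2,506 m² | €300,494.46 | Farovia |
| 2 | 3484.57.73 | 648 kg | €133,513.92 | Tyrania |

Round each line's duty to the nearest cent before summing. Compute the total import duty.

Line 1 (2567.61.61, Farovia, 2,506 m², €300,494.46):
Base rate for 2567.61.61 is €7.16/m².
2567.61.61 has an FTA preferential rate, but origin Farovia is not Tyrania; base rate stands.
Additional duty on 2567.61.61 from Farovia: +46.8% ad valorem. Applied ad valorem rate = 46.8%.
Duty = €300,494.46 × 46.8% + 2,506 × €7.16 = €158,574.37.
Line 2 (3484.57.73, Tyrania, 648 kg, €133,513.92):
Base rate for 3484.57.73 is 1% + €3.71/kg.
Origin Tyrania qualifies under the Ulica–Tyrania agreement and 3484.57.73 is covered: preferential rate Free applies instead.
The additional-duty order on 3484.57.73 targets Farovia, not Tyrania; it does not apply.
Duty = €133,513.92 × 0% = €0.00.
Total = €158,574.37 + €0.00 = €158,574.37.

€158,574.37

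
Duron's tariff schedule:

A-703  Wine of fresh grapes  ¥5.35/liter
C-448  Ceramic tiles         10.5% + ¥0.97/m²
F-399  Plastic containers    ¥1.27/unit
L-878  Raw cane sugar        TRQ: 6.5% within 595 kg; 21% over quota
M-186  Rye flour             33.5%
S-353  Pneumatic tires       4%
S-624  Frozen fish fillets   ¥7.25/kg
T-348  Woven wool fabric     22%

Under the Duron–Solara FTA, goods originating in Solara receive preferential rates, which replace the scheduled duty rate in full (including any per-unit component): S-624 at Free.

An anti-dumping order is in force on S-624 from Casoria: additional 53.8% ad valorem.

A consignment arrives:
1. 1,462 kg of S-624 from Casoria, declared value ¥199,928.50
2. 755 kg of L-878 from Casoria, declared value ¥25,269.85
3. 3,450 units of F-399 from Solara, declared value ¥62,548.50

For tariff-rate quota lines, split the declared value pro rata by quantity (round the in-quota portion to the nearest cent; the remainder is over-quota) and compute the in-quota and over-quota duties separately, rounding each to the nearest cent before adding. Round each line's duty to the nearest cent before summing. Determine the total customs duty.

¥124,961.57

Line 1 (S-624, Casoria, 1,462 kg, ¥199,928.50):
Base rate for S-624 is ¥7.25/kg.
S-624 has an FTA preferential rate, but origin Casoria is not Solara; base rate stands.
Additional duty on S-624 from Casoria: +53.8% ad valorem. Applied ad valorem rate = 53.8%.
Duty = ¥199,928.50 × 53.8% + 1,462 × ¥7.25 = ¥118,161.03.
Line 2 (L-878, Casoria, 755 kg, ¥25,269.85):
Code L-878 is under a tariff-rate quota (threshold 595 kg). In-quota: 595 kg at 6.5%; over-quota: 160 kg at 21%.
Pro-rata value split: in-quota = ¥25,269.85 × 595/755 = ¥19,914.65; over-quota = ¥25,269.85 − ¥19,914.65 = ¥5,355.20.
In-quota duty = ¥19,914.65 × 6.5% = ¥1,294.45. Over-quota duty = ¥5,355.20 × 21% = ¥1,124.59.
Line duty = ¥1,294.45 + ¥1,124.59 = ¥2,419.04.
Line 3 (F-399, Solara, 3,450 units, ¥62,548.50):
Base rate for F-399 is ¥1.27/unit.
Origin Solara is the FTA partner but F-399 is not on the preference list; base rate stands.
Duty = 3,450 × ¥1.27 = ¥4,381.50.
Total = ¥118,161.03 + ¥2,419.04 + ¥4,381.50 = ¥124,961.57.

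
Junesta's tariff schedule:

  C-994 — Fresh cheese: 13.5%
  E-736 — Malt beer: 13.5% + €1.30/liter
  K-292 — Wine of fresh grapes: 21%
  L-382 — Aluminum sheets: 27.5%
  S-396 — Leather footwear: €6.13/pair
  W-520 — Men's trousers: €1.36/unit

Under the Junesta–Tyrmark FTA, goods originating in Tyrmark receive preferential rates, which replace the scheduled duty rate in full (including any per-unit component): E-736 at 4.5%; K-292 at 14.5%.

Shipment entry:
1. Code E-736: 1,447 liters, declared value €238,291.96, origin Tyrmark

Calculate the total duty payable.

Line 1 (E-736, Tyrmark, 1,447 liters, €238,291.96):
Base rate for E-736 is 13.5% + €1.30/liter.
Origin Tyrmark qualifies under the Junesta–Tyrmark agreement and E-736 is covered: preferential rate 4.5% applies instead.
Duty = €238,291.96 × 4.5% = €10,723.14.

€10,723.14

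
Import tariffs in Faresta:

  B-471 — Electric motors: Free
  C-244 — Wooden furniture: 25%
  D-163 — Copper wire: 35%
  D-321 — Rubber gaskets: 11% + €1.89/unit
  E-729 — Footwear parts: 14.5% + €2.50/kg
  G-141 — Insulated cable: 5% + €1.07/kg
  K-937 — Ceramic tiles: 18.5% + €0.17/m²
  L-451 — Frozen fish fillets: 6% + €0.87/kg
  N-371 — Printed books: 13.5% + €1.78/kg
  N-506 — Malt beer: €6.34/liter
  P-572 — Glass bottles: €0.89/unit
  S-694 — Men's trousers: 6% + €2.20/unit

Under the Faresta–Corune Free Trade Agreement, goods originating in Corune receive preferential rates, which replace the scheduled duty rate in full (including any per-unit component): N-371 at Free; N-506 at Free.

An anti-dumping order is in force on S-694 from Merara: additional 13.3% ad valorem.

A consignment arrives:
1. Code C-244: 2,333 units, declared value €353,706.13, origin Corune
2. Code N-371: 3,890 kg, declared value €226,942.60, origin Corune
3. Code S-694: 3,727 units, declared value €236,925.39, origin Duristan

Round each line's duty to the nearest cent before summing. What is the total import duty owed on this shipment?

Line 1 (C-244, Corune, 2,333 units, €353,706.13):
Base rate for C-244 is 25%.
Origin Corune is the FTA partner but C-244 is not on the preference list; base rate stands.
Duty = €353,706.13 × 25% = €88,426.53.
Line 2 (N-371, Corune, 3,890 kg, €226,942.60):
Base rate for N-371 is 13.5% + €1.78/kg.
Origin Corune qualifies under the Faresta–Corune agreement and N-371 is covered: preferential rate Free applies instead.
Duty = €226,942.60 × 0% = €0.00.
Line 3 (S-694, Duristan, 3,727 units, €236,925.39):
Base rate for S-694 is 6% + €2.20/unit.
The additional-duty order on S-694 targets Merara, not Duristan; it does not apply.
Duty = €236,925.39 × 6% + 3,727 × €2.20 = €22,414.92.
Total = €88,426.53 + €0.00 + €22,414.92 = €110,841.45.

€110,841.45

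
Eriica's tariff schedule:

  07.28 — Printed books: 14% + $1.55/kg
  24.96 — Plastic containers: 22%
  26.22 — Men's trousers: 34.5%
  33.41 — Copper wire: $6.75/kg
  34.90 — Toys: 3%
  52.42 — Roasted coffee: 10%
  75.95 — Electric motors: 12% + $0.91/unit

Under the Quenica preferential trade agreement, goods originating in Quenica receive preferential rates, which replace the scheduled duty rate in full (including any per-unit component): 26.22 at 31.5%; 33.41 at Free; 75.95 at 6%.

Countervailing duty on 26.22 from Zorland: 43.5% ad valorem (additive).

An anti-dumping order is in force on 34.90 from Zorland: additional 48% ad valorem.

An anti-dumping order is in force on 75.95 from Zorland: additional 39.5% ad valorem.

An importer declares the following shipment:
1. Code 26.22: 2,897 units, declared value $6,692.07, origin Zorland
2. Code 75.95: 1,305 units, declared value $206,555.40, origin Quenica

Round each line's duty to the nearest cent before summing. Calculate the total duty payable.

Line 1 (26.22, Zorland, 2,897 units, $6,692.07):
Base rate for 26.22 is 34.5%.
26.22 has an FTA preferential rate, but origin Zorland is not Quenica; base rate stands.
Additional duty on 26.22 from Zorland: +43.5%. Applied ad valorem rate: 34.5% + 43.5% = 78%.
Duty = $6,692.07 × 78% = $5,219.81.
Line 2 (75.95, Quenica, 1,305 units, $206,555.40):
Base rate for 75.95 is 12% + $0.91/unit.
Origin Quenica qualifies under the Eriica–Quenica agreement and 75.95 is covered: preferential rate 6% applies instead.
The additional-duty order on 75.95 targets Zorland, not Quenica; it does not apply.
Duty = $206,555.40 × 6% = $12,393.32.
Total = $5,219.81 + $12,393.32 = $17,613.13.

$17,613.13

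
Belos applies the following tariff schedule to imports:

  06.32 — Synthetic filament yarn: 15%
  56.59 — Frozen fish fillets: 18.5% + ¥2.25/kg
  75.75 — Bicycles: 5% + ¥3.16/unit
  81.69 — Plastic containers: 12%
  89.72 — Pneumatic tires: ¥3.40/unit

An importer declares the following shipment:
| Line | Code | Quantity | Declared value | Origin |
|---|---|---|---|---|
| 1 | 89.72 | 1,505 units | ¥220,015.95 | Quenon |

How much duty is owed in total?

¥5,117.00

Line 1 (89.72, Quenon, 1,505 units, ¥220,015.95):
Base rate for 89.72 is ¥3.40/unit.
Duty = 1,505 × ¥3.40 = ¥5,117.00.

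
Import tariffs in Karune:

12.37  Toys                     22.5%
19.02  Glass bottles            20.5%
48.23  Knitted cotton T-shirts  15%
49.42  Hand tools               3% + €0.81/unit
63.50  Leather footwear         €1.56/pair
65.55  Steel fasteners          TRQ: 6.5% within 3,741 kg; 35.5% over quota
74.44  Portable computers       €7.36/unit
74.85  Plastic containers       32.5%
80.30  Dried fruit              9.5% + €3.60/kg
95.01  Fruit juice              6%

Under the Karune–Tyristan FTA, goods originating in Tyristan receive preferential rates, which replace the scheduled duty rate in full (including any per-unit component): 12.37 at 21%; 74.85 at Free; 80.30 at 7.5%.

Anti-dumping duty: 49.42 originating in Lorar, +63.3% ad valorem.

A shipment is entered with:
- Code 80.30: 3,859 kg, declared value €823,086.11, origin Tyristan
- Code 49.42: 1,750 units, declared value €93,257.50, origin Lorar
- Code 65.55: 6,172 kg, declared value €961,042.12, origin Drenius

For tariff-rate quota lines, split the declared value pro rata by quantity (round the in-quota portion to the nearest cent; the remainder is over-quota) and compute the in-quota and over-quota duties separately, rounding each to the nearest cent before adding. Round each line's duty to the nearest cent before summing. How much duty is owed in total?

€297,220.41

Line 1 (80.30, Tyristan, 3,859 kg, €823,086.11):
Base rate for 80.30 is 9.5% + €3.60/kg.
Origin Tyristan qualifies under the Karune–Tyristan agreement and 80.30 is covered: preferential rate 7.5% applies instead.
Duty = €823,086.11 × 7.5% = €61,731.46.
Line 2 (49.42, Lorar, 1,750 units, €93,257.50):
Base rate for 49.42 is 3% + €0.81/unit.
Additional duty on 49.42 from Lorar: +63.3%. Applied ad valorem rate: 3% + 63.3% = 66.3%.
Duty = €93,257.50 × 66.3% + 1,750 × €0.81 = €63,247.22.
Line 3 (65.55, Drenius, 6,172 kg, €961,042.12):
Code 65.55 is under a tariff-rate quota (threshold 3,741 kg). In-quota: 3,741 kg at 6.5%; over-quota: 2,431 kg at 35.5%.
Pro-rata value split: in-quota = €961,042.12 × 3,741/6,172 = €582,511.11; over-quota = €961,042.12 − €582,511.11 = €378,531.01.
In-quota duty = €582,511.11 × 6.5% = €37,863.22. Over-quota duty = €378,531.01 × 35.5% = €134,378.51.
Line duty = €37,863.22 + €134,378.51 = €172,241.73.
Total = €61,731.46 + €63,247.22 + €172,241.73 = €297,220.41.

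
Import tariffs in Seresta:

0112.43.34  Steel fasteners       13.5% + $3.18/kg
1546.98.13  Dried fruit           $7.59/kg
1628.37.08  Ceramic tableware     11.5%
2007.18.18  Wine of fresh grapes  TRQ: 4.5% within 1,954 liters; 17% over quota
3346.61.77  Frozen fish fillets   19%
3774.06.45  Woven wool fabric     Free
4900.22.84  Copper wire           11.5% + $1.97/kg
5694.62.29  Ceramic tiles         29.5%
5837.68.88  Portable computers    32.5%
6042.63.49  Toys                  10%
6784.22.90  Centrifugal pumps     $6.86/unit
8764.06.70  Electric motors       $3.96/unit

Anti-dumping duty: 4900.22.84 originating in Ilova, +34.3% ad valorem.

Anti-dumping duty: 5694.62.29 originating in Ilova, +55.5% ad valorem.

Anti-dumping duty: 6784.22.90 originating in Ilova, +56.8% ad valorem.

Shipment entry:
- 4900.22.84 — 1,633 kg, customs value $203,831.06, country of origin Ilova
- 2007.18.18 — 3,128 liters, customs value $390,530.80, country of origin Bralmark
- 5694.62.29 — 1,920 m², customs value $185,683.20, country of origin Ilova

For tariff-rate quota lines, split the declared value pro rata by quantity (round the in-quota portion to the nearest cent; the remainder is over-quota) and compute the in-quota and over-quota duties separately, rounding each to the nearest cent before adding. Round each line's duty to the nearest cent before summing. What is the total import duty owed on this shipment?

Line 1 (4900.22.84, Ilova, 1,633 kg, $203,831.06):
Base rate for 4900.22.84 is 11.5% + $1.97/kg.
Additional duty on 4900.22.84 from Ilova: +34.3%. Applied ad valorem rate: 11.5% + 34.3% = 45.8%.
Duty = $203,831.06 × 45.8% + 1,633 × $1.97 = $96,571.64.
Line 2 (2007.18.18, Bralmark, 3,128 liters, $390,530.80):
Code 2007.18.18 is under a tariff-rate quota (threshold 1,954 liters). In-quota: 1,954 liters at 4.5%; over-quota: 1,174 liters at 17%.
Pro-rata value split: in-quota = $390,530.80 × 1,954/3,128 = $243,956.90; over-quota = $390,530.80 − $243,956.90 = $146,573.90.
In-quota duty = $243,956.90 × 4.5% = $10,978.06. Over-quota duty = $146,573.90 × 17% = $24,917.56.
Line duty = $10,978.06 + $24,917.56 = $35,895.62.
Line 3 (5694.62.29, Ilova, 1,920 m², $185,683.20):
Base rate for 5694.62.29 is 29.5%.
Additional duty on 5694.62.29 from Ilova: +55.5%. Applied ad valorem rate: 29.5% + 55.5% = 85%.
Duty = $185,683.20 × 85% = $157,830.72.
Total = $96,571.64 + $35,895.62 + $157,830.72 = $290,297.98.

$290,297.98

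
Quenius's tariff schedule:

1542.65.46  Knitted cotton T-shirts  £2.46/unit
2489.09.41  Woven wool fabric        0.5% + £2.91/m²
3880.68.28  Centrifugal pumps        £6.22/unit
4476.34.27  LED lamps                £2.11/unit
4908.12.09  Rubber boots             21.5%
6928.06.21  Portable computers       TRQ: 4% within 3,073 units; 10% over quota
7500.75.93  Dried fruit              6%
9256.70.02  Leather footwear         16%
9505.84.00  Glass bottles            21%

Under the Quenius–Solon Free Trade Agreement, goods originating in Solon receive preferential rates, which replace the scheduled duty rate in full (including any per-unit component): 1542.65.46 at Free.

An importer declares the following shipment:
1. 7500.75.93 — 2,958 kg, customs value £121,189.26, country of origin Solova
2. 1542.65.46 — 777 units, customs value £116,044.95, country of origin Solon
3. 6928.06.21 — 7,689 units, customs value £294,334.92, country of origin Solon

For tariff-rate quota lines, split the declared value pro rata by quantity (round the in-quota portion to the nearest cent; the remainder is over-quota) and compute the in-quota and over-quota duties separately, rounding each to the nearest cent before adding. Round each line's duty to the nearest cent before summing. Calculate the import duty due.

£29,646.79

Line 1 (7500.75.93, Solova, 2,958 kg, £121,189.26):
Base rate for 7500.75.93 is 6%.
Duty = £121,189.26 × 6% = £7,271.36.
Line 2 (1542.65.46, Solon, 777 units, £116,044.95):
Base rate for 1542.65.46 is £2.46/unit.
Origin Solon qualifies under the Quenius–Solon agreement and 1542.65.46 is covered: preferential rate Free applies instead.
Duty = £116,044.95 × 0% = £0.00.
Line 3 (6928.06.21, Solon, 7,689 units, £294,334.92):
Code 6928.06.21 is under a tariff-rate quota (threshold 3,073 units). In-quota: 3,073 units at 4%; over-quota: 4,616 units at 10%.
Pro-rata value split: in-quota = £294,334.92 × 3,073/7,689 = £117,634.44; over-quota = £294,334.92 − £117,634.44 = £176,700.48.
In-quota duty = £117,634.44 × 4% = £4,705.38. Over-quota duty = £176,700.48 × 10% = £17,670.05.
Line duty = £4,705.38 + £17,670.05 = £22,375.43.
Total = £7,271.36 + £0.00 + £22,375.43 = £29,646.79.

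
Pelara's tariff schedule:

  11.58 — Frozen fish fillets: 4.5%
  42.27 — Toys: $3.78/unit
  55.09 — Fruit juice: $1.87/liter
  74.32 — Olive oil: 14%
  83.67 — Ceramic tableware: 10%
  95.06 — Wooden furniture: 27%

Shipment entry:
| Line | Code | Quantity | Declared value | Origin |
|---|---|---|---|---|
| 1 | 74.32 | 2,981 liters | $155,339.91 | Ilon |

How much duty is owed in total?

Line 1 (74.32, Ilon, 2,981 liters, $155,339.91):
Base rate for 74.32 is 14%.
Duty = $155,339.91 × 14% = $21,747.59.

$21,747.59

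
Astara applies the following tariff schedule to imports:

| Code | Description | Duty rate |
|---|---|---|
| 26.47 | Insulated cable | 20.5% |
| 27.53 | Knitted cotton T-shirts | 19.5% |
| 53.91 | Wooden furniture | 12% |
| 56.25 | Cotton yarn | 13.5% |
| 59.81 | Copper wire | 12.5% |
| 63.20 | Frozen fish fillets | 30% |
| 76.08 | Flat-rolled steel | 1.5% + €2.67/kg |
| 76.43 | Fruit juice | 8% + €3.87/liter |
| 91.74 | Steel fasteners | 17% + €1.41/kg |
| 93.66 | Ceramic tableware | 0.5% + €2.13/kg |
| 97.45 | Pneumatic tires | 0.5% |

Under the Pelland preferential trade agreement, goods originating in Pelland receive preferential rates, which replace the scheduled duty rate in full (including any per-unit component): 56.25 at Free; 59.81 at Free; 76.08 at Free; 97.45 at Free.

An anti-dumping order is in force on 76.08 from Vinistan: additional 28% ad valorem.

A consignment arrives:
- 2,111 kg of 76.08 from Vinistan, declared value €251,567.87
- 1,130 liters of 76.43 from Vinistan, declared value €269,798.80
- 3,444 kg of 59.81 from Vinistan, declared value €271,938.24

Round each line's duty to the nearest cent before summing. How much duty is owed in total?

€139,798.17

Line 1 (76.08, Vinistan, 2,111 kg, €251,567.87):
Base rate for 76.08 is 1.5% + €2.67/kg.
76.08 has an FTA preferential rate, but origin Vinistan is not Pelland; base rate stands.
Additional duty on 76.08 from Vinistan: +28%. Applied ad valorem rate: 1.5% + 28% = 29.5%.
Duty = €251,567.87 × 29.5% + 2,111 × €2.67 = €79,848.89.
Line 2 (76.43, Vinistan, 1,130 liters, €269,798.80):
Base rate for 76.43 is 8% + €3.87/liter.
Duty = €269,798.80 × 8% + 1,130 × €3.87 = €25,957.00.
Line 3 (59.81, Vinistan, 3,444 kg, €271,938.24):
Base rate for 59.81 is 12.5%.
59.81 has an FTA preferential rate, but origin Vinistan is not Pelland; base rate stands.
Duty = €271,938.24 × 12.5% = €33,992.28.
Total = €79,848.89 + €25,957.00 + €33,992.28 = €139,798.17.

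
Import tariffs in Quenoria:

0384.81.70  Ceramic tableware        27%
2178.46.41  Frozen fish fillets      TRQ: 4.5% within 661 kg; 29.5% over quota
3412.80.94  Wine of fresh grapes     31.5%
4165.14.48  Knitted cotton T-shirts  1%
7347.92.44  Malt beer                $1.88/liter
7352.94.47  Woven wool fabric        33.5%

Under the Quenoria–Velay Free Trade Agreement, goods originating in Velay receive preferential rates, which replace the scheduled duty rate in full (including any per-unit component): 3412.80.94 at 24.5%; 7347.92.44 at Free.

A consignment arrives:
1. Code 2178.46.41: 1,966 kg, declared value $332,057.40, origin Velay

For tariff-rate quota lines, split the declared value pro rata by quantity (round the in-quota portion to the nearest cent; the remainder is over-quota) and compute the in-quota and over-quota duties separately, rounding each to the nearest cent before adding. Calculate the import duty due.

Line 1 (2178.46.41, Velay, 1,966 kg, $332,057.40):
Code 2178.46.41 is under a tariff-rate quota (threshold 661 kg). In-quota: 661 kg at 4.5%; over-quota: 1,305 kg at 29.5%.
Pro-rata value split: in-quota = $332,057.40 × 661/1,966 = $111,642.90; over-quota = $332,057.40 − $111,642.90 = $220,414.50.
In-quota duty = $111,642.90 × 4.5% = $5,023.93. Over-quota duty = $220,414.50 × 29.5% = $65,022.28.
Line duty = $5,023.93 + $65,022.28 = $70,046.21.

$70,046.21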